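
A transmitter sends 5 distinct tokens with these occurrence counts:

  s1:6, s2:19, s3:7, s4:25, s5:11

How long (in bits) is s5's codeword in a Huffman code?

Huffman merges, smallest pair first:
merge s1(6) and s3(7): 13
merge s5(11) and 13: 24
merge s2(19) and 24: 43
merge s4(25) and 43: 68
s5 sits 3 levels below the root, so its codeword is 3 bits.

3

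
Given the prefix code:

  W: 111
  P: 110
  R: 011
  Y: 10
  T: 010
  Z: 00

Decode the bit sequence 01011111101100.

Read left to right; each codeword is recognised as soon as it completes (prefix code):
  010→T | 111→W | 111→W | 011→R | 00→Z
Decoded message: TWWRZ

TWWRZ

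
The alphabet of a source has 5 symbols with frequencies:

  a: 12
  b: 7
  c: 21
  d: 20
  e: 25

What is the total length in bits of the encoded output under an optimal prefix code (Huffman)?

189

Build the Huffman tree bottom-up:
b(7) + a(12) → 19
19 + d(20) → 39
c(21) + e(25) → 46
39 + 46 → 85
Total encoded bits = sum of merged weights = 19 + 39 + 46 + 85 = 189.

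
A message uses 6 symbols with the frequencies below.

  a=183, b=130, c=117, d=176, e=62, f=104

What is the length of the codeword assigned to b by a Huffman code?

Repeatedly merge the two smallest:
combine e(62), f(104) → 166
combine c(117), b(130) → 247
combine 166, d(176) → 342
combine a(183), 247 → 430
combine 342, 430 → 772
b's leaf is at depth 3, giving a 3-bit codeword.

3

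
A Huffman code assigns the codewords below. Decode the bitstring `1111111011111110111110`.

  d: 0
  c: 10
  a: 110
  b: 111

Read left to right; each codeword is recognised as soon as it completes (prefix code):
  111→b | 111→b | 10→c | 111→b | 111→b | 10→c | 111→b | 110→a
Decoded message: bbcbbcba

bbcbbcba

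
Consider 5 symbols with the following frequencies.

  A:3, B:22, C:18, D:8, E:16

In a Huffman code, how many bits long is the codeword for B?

2

Repeatedly merge the two smallest:
merge A(3) and D(8): 11
merge 11 and E(16): 27
merge C(18) and B(22): 40
merge 27 and 40: 67
B sits 2 levels below the root, so its codeword is 2 bits.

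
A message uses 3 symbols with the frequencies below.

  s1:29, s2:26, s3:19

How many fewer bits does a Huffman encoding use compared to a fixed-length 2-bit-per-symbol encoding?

29

Fixed-length: 2 bits × 74 symbols = 148 bits.
Huffman merges:
combine s3(19), s2(26) → 45
combine s1(29), 45 → 74
Huffman total = 45 + 74 = 119 bits.
Saving = 148 − 119 = 29 bits.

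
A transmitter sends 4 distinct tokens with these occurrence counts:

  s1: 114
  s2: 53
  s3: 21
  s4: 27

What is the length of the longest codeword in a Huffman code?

3

Merge the two lowest-weight nodes at each step:
combine s3(21), s4(27) → 48
combine 48, s2(53) → 101
combine 101, s1(114) → 215
The rarest symbols sit at the bottom; the longest codeword is 3 bits.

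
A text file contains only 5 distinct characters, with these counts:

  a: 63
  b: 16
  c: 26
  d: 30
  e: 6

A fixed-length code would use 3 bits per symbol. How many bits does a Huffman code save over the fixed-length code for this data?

134

Fixed-length: 3 bits × 141 symbols = 423 bits.
Huffman merges:
merge e(6) and b(16): 22
merge 22 and c(26): 48
merge d(30) and 48: 78
merge a(63) and 78: 141
Huffman total = 22 + 48 + 78 + 141 = 289 bits.
Saving = 423 − 289 = 134 bits.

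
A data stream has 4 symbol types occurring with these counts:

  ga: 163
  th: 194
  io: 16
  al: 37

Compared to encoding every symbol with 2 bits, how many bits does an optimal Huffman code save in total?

141

Fixed-length: 2 bits × 410 symbols = 820 bits.
Huffman merges:
io(16) + al(37) → 53
53 + ga(163) → 216
th(194) + 216 → 410
Huffman total = 53 + 216 + 410 = 679 bits.
Saving = 820 − 679 = 141 bits.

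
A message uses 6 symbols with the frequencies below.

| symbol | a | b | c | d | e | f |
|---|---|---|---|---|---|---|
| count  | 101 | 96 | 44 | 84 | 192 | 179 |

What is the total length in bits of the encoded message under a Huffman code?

Merge the two smallest weights repeatedly:
c(44) + d(84) → 128
b(96) + a(101) → 197
128 + f(179) → 307
e(192) + 197 → 389
307 + 389 → 696
The encoded length is the sum of every internal node's weight: 128 + 197 + 307 + 389 + 696 = 1717 bits.

1717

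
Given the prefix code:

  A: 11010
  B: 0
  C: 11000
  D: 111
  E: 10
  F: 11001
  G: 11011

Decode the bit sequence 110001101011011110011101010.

Read left to right; each codeword is recognised as soon as it completes (prefix code):
  11000→C | 11010→A | 11011→G | 11001→F | 11010→A | 10→E
Decoded message: CAGFAE

CAGFAE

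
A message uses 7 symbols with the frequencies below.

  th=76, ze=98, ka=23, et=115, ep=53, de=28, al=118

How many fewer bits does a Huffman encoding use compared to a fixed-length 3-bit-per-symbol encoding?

182

Fixed-length: 3 bits × 511 symbols = 1533 bits.
Huffman merges:
merge ka(23) and de(28): 51
merge 51 and ep(53): 104
merge th(76) and ze(98): 174
merge 104 and et(115): 219
merge al(118) and 174: 292
merge 219 and 292: 511
Huffman total = 51 + 104 + 174 + 219 + 292 + 511 = 1351 bits.
Saving = 1533 − 1351 = 182 bits.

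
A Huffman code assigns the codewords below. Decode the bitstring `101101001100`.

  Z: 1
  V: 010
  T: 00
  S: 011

Read left to right; each codeword is recognised as soon as it completes (prefix code):
  1→Z | 011→S | 010→V | 011→S | 00→T
Decoded message: ZSVST

ZSVST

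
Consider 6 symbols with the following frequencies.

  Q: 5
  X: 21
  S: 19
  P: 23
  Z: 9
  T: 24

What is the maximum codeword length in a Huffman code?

Merge the two lowest-weight nodes at each step:
combine Q(5), Z(9) → 14
combine 14, S(19) → 33
combine X(21), P(23) → 44
combine T(24), 33 → 57
combine 44, 57 → 101
The first pair merged (Q, Z) ends up deepest, at depth 4.

4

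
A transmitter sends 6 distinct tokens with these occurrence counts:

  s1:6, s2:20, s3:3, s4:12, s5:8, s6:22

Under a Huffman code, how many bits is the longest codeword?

Merge the two lowest-weight nodes at each step:
s3(3) + s1(6) → 9
s5(8) + 9 → 17
s4(12) + 17 → 29
s2(20) + s6(22) → 42
29 + 42 → 71
The first pair merged (s3, s1) ends up deepest, at depth 4.

4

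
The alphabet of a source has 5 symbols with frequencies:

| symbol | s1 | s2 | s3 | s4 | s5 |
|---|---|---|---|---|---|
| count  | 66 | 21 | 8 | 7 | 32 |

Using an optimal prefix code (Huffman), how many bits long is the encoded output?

Merge the two smallest weights repeatedly:
s4(7) + s3(8) → 15
15 + s2(21) → 36
s5(32) + 36 → 68
s1(66) + 68 → 134
Each symbol's bit-cost is frequency × depth; summing gives 253 bits (equivalently 15 + 36 + 68 + 134).

253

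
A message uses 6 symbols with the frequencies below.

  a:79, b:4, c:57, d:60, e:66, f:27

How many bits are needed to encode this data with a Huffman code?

Build the Huffman tree bottom-up:
merge b(4) and f(27): 31
merge 31 and c(57): 88
merge d(60) and e(66): 126
merge a(79) and 88: 167
merge 126 and 167: 293
Each symbol's bit-cost is frequency × depth; summing gives 705 bits (equivalently 31 + 88 + 126 + 167 + 293).

705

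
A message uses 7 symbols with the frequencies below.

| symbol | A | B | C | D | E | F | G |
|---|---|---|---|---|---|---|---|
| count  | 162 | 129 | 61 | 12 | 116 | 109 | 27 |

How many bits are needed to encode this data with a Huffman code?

Greedily combine the two least-frequent nodes:
D(12) + G(27) → 39
39 + C(61) → 100
100 + F(109) → 209
E(116) + B(129) → 245
A(162) + 209 → 371
245 + 371 → 616
The encoded length is the sum of every internal node's weight: 39 + 100 + 209 + 245 + 371 + 616 = 1580 bits.

1580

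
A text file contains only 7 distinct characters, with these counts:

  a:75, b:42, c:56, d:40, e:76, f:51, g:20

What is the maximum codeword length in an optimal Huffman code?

4

Merge the two lowest-weight nodes at each step:
merge g(20) and d(40): 60
merge b(42) and f(51): 93
merge c(56) and 60: 116
merge a(75) and e(76): 151
merge 93 and 116: 209
merge 151 and 209: 360
Maximum depth reached is 4.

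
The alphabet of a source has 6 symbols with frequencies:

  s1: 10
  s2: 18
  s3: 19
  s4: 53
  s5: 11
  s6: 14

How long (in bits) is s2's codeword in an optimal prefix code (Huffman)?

Build the tree from the bottom:
combine s1(10), s5(11) → 21
combine s6(14), s2(18) → 32
combine s3(19), 21 → 40
combine 32, 40 → 72
combine s4(53), 72 → 125
The subtree containing s2 is merged 3 times, so code length = 3.

3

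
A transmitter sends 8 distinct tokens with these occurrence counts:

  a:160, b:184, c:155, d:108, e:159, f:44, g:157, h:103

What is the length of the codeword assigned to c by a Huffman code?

3

Build the tree from the bottom:
combine f(44), h(103) → 147
combine d(108), 147 → 255
combine c(155), g(157) → 312
combine e(159), a(160) → 319
combine b(184), 255 → 439
combine 312, 319 → 631
combine 439, 631 → 1070
c sits 3 levels below the root, so its codeword is 3 bits.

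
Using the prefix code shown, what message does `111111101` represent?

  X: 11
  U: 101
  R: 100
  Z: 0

Read left to right; each codeword is recognised as soon as it completes (prefix code):
  11→X | 11→X | 11→X | 101→U
Decoded message: XXXU

XXXU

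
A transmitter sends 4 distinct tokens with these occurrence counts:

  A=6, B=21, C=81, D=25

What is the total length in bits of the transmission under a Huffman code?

212

Merge the two smallest weights repeatedly:
A(6) + B(21) → 27
D(25) + 27 → 52
52 + C(81) → 133
Each symbol's bit-cost is frequency × depth; summing gives 212 bits (equivalently 27 + 52 + 133).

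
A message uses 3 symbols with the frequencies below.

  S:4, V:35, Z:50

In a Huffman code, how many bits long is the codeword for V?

Repeatedly merge the two smallest:
S(4) + V(35) → 39
39 + Z(50) → 89
The subtree containing V is merged 2 times, so code length = 2.

2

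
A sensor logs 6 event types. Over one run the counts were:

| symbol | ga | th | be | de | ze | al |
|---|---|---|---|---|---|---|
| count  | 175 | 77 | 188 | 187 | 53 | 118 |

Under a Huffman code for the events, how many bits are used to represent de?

2

Repeatedly merge the two smallest:
combine ze(53), th(77) → 130
combine al(118), 130 → 248
combine ga(175), de(187) → 362
combine be(188), 248 → 436
combine 362, 436 → 798
de's leaf is at depth 2, giving a 2-bit codeword.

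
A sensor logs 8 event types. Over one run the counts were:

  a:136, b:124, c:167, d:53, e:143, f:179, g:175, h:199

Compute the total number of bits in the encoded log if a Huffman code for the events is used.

Build the Huffman tree bottom-up:
merge d(53) and b(124): 177
merge a(136) and e(143): 279
merge c(167) and g(175): 342
merge 177 and f(179): 356
merge h(199) and 279: 478
merge 342 and 356: 698
merge 478 and 698: 1176
Each symbol's bit-cost is frequency × depth; summing gives 3506 bits (equivalently 177 + 279 + 342 + 356 + 478 + 698 + 1176).

3506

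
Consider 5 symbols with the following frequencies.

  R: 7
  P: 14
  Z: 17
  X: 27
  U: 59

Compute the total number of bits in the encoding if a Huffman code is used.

248

Build the Huffman tree bottom-up:
merge R(7) and P(14): 21
merge Z(17) and 21: 38
merge X(27) and 38: 65
merge U(59) and 65: 124
Each symbol's bit-cost is frequency × depth; summing gives 248 bits (equivalently 21 + 38 + 65 + 124).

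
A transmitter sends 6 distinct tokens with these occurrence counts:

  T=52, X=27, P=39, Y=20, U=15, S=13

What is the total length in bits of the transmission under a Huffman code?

Build the Huffman tree bottom-up:
merge S(13) and U(15): 28
merge Y(20) and X(27): 47
merge 28 and P(39): 67
merge 47 and T(52): 99
merge 67 and 99: 166
The encoded length is the sum of every internal node's weight: 28 + 47 + 67 + 99 + 166 = 407 bits.

407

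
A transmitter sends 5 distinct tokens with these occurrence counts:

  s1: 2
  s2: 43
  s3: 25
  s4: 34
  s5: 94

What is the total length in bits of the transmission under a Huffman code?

390

Build the Huffman tree bottom-up:
combine s1(2), s3(25) → 27
combine 27, s4(34) → 61
combine s2(43), 61 → 104
combine s5(94), 104 → 198
Total encoded bits = sum of merged weights = 27 + 61 + 104 + 198 = 390.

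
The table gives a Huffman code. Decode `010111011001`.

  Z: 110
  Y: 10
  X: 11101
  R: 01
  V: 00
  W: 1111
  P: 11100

RRZZR

Read left to right; each codeword is recognised as soon as it completes (prefix code):
  01→R | 01→R | 110→Z | 110→Z | 01→R
Decoded message: RRZZR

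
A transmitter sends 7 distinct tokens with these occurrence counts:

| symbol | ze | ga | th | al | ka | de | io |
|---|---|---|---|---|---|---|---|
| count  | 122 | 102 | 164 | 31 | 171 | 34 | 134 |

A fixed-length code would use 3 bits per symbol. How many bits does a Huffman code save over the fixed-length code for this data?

270

Fixed-length: 3 bits × 758 symbols = 2274 bits.
Huffman merges:
combine al(31), de(34) → 65
combine 65, ga(102) → 167
combine ze(122), io(134) → 256
combine th(164), 167 → 331
combine ka(171), 256 → 427
combine 331, 427 → 758
Huffman total = 65 + 167 + 256 + 331 + 427 + 758 = 2004 bits.
Saving = 2274 − 2004 = 270 bits.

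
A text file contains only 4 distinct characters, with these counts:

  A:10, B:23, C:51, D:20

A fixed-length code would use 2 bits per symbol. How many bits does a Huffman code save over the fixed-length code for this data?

Fixed-length: 2 bits × 104 symbols = 208 bits.
Huffman merges:
A(10) + D(20) → 30
B(23) + 30 → 53
C(51) + 53 → 104
Huffman total = 30 + 53 + 104 = 187 bits.
Saving = 208 − 187 = 21 bits.

21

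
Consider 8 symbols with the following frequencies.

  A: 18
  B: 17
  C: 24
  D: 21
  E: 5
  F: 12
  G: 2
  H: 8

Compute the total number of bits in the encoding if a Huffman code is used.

298

Greedily combine the two least-frequent nodes:
combine G(2), E(5) → 7
combine 7, H(8) → 15
combine F(12), 15 → 27
combine B(17), A(18) → 35
combine D(21), C(24) → 45
combine 27, 35 → 62
combine 45, 62 → 107
Total encoded bits = sum of merged weights = 7 + 15 + 27 + 35 + 45 + 62 + 107 = 298.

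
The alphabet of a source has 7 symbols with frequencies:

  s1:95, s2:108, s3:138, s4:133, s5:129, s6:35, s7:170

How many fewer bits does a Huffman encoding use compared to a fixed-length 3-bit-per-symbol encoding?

178

Fixed-length: 3 bits × 808 symbols = 2424 bits.
Huffman merges:
combine s6(35), s1(95) → 130
combine s2(108), s5(129) → 237
combine 130, s4(133) → 263
combine s3(138), s7(170) → 308
combine 237, 263 → 500
combine 308, 500 → 808
Huffman total = 130 + 237 + 263 + 308 + 500 + 808 = 2246 bits.
Saving = 2424 − 2246 = 178 bits.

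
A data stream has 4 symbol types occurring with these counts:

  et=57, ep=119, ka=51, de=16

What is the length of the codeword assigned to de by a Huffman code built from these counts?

Build the tree from the bottom:
de(16) + ka(51) → 67
et(57) + 67 → 124
ep(119) + 124 → 243
de sits 3 levels below the root, so its codeword is 3 bits.

3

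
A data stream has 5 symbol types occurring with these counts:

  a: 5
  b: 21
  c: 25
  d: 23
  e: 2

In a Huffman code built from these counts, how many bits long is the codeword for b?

2

Repeatedly merge the two smallest:
merge e(2) and a(5): 7
merge 7 and b(21): 28
merge d(23) and c(25): 48
merge 28 and 48: 76
The subtree containing b is merged 2 times, so code length = 2.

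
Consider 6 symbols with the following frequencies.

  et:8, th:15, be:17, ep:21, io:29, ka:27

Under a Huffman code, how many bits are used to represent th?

3

Huffman merges, smallest pair first:
combine et(8), th(15) → 23
combine be(17), ep(21) → 38
combine 23, ka(27) → 50
combine io(29), 38 → 67
combine 50, 67 → 117
th sits 3 levels below the root, so its codeword is 3 bits.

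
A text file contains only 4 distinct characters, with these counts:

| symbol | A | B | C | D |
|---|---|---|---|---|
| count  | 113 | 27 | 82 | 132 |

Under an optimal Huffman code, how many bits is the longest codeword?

3

Merge the two lowest-weight nodes at each step:
combine B(27), C(82) → 109
combine 109, A(113) → 222
combine D(132), 222 → 354
Maximum depth reached is 3.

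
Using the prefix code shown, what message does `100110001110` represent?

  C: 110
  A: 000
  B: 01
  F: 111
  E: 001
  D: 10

DBDEC

Read left to right; each codeword is recognised as soon as it completes (prefix code):
  10→D | 01→B | 10→D | 001→E | 110→C
Decoded message: DBDEC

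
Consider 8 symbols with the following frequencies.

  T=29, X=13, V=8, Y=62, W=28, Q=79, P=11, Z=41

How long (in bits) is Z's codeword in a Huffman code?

Repeatedly merge the two smallest:
V(8) + P(11) → 19
X(13) + 19 → 32
W(28) + T(29) → 57
32 + Z(41) → 73
57 + Y(62) → 119
73 + Q(79) → 152
119 + 152 → 271
The subtree containing Z is merged 3 times, so code length = 3.

3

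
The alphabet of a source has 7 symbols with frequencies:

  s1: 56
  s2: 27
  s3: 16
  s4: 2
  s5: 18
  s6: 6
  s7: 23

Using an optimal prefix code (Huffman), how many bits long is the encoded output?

364

Greedily combine the two least-frequent nodes:
merge s4(2) and s6(6): 8
merge 8 and s3(16): 24
merge s5(18) and s7(23): 41
merge 24 and s2(27): 51
merge 41 and 51: 92
merge s1(56) and 92: 148
Each symbol's bit-cost is frequency × depth; summing gives 364 bits (equivalently 8 + 24 + 41 + 51 + 92 + 148).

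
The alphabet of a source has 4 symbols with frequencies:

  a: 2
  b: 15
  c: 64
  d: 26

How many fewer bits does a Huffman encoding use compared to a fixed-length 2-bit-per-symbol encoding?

Fixed-length: 2 bits × 107 symbols = 214 bits.
Huffman merges:
combine a(2), b(15) → 17
combine 17, d(26) → 43
combine 43, c(64) → 107
Huffman total = 17 + 43 + 107 = 167 bits.
Saving = 214 − 167 = 47 bits.

47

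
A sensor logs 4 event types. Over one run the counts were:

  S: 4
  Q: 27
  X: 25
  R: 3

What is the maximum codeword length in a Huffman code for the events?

3

Merge the two lowest-weight nodes at each step:
merge R(3) and S(4): 7
merge 7 and X(25): 32
merge Q(27) and 32: 59
Maximum depth reached is 3.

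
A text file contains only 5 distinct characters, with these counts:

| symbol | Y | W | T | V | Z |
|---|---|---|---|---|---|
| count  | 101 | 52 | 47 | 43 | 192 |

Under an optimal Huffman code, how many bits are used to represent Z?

1

Huffman merges, smallest pair first:
merge V(43) and T(47): 90
merge W(52) and 90: 142
merge Y(101) and 142: 243
merge Z(192) and 243: 435
Z sits one level below the root: a 1-bit codeword.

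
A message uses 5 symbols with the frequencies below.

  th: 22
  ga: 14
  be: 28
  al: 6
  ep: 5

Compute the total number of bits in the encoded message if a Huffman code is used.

158

Greedily combine the two least-frequent nodes:
ep(5) + al(6) → 11
11 + ga(14) → 25
th(22) + 25 → 47
be(28) + 47 → 75
The encoded length is the sum of every internal node's weight: 11 + 25 + 47 + 75 = 158 bits.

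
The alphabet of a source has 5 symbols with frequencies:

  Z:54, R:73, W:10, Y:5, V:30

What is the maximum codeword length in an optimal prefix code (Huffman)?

4

Merge the two lowest-weight nodes at each step:
Y(5) + W(10) → 15
15 + V(30) → 45
45 + Z(54) → 99
R(73) + 99 → 172
The first pair merged (Y, W) ends up deepest, at depth 4.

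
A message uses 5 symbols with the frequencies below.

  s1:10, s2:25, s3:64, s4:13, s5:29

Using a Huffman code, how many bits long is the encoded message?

289

Greedily combine the two least-frequent nodes:
merge s1(10) and s4(13): 23
merge 23 and s2(25): 48
merge s5(29) and 48: 77
merge s3(64) and 77: 141
Total encoded bits = sum of merged weights = 23 + 48 + 77 + 141 = 289.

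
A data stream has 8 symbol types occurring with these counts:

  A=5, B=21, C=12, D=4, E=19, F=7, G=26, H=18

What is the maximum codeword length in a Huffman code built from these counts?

Merge the two lowest-weight nodes at each step:
combine D(4), A(5) → 9
combine F(7), 9 → 16
combine C(12), 16 → 28
combine H(18), E(19) → 37
combine B(21), G(26) → 47
combine 28, 37 → 65
combine 47, 65 → 112
Maximum depth reached is 5.

5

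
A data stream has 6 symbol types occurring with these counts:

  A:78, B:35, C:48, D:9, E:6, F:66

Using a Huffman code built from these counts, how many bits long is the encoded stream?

549

Build the Huffman tree bottom-up:
E(6) + D(9) → 15
15 + B(35) → 50
C(48) + 50 → 98
F(66) + A(78) → 144
98 + 144 → 242
The encoded length is the sum of every internal node's weight: 15 + 50 + 98 + 144 + 242 = 549 bits.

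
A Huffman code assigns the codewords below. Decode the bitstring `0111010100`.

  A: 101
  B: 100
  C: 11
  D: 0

Read left to right; each codeword is recognised as soon as it completes (prefix code):
  0→D | 11→C | 101→A | 0→D | 100→B
Decoded message: DCADB

DCADB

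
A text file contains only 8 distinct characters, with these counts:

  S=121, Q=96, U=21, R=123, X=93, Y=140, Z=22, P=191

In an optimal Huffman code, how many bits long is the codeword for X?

4

Repeatedly merge the two smallest:
combine U(21), Z(22) → 43
combine 43, X(93) → 136
combine Q(96), S(121) → 217
combine R(123), 136 → 259
combine Y(140), P(191) → 331
combine 217, 259 → 476
combine 331, 476 → 807
X sits 4 levels below the root, so its codeword is 4 bits.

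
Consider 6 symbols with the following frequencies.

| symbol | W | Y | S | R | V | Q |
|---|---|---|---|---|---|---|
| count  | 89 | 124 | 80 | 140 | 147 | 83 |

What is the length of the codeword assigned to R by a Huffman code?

2

Build the tree from the bottom:
S(80) + Q(83) → 163
W(89) + Y(124) → 213
R(140) + V(147) → 287
163 + 213 → 376
287 + 376 → 663
R's leaf is at depth 2, giving a 2-bit codeword.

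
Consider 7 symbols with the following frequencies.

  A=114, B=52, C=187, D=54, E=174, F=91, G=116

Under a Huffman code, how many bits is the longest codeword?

Merge the two lowest-weight nodes at each step:
merge B(52) and D(54): 106
merge F(91) and 106: 197
merge A(114) and G(116): 230
merge E(174) and C(187): 361
merge 197 and 230: 427
merge 361 and 427: 788
The rarest symbols sit at the bottom; the longest codeword is 4 bits.

4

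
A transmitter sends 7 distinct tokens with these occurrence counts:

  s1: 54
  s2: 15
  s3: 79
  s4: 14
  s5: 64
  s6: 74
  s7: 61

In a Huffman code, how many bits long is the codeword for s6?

Repeatedly merge the two smallest:
combine s4(14), s2(15) → 29
combine 29, s1(54) → 83
combine s7(61), s5(64) → 125
combine s6(74), s3(79) → 153
combine 83, 125 → 208
combine 153, 208 → 361
s6's leaf is at depth 2, giving a 2-bit codeword.

2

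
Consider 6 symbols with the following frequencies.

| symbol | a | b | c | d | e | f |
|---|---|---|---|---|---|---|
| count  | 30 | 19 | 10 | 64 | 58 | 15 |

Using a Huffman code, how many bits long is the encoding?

Merge the two smallest weights repeatedly:
combine c(10), f(15) → 25
combine b(19), 25 → 44
combine a(30), 44 → 74
combine e(58), d(64) → 122
combine 74, 122 → 196
The encoded length is the sum of every internal node's weight: 25 + 44 + 74 + 122 + 196 = 461 bits.

461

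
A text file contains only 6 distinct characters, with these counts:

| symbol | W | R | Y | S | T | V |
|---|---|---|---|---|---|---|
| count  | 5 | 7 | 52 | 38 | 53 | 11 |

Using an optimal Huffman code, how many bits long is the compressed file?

Merge the two smallest weights repeatedly:
combine W(5), R(7) → 12
combine V(11), 12 → 23
combine 23, S(38) → 61
combine Y(52), T(53) → 105
combine 61, 105 → 166
The encoded length is the sum of every internal node's weight: 12 + 23 + 61 + 105 + 166 = 367 bits.

367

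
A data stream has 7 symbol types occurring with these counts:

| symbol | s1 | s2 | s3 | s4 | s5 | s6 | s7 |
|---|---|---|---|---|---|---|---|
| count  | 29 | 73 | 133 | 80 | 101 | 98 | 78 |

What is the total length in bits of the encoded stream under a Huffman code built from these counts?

1643

Merge the two smallest weights repeatedly:
s1(29) + s2(73) → 102
s7(78) + s4(80) → 158
s6(98) + s5(101) → 199
102 + s3(133) → 235
158 + 199 → 357
235 + 357 → 592
Total encoded bits = sum of merged weights = 102 + 158 + 199 + 235 + 357 + 592 = 1643.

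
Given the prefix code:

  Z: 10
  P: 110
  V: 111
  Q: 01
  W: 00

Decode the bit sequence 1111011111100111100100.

Read left to right; each codeword is recognised as soon as it completes (prefix code):
  111→V | 10→Z | 111→V | 111→V | 00→W | 111→V | 10→Z | 01→Q | 00→W
Decoded message: VZVVWVZQW

VZVVWVZQW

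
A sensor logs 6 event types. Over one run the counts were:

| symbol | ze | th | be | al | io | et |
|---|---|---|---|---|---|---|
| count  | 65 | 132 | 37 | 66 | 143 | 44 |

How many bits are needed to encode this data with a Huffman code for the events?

Merge the two smallest weights repeatedly:
merge be(37) and et(44): 81
merge ze(65) and al(66): 131
merge 81 and 131: 212
merge th(132) and io(143): 275
merge 212 and 275: 487
Total encoded bits = sum of merged weights = 81 + 131 + 212 + 275 + 487 = 1186.

1186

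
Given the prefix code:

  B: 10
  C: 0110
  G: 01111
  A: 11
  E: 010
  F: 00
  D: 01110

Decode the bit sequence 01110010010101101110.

DEEBAD

Read left to right; each codeword is recognised as soon as it completes (prefix code):
  01110→D | 010→E | 010→E | 10→B | 11→A | 01110→D
Decoded message: DEEBAD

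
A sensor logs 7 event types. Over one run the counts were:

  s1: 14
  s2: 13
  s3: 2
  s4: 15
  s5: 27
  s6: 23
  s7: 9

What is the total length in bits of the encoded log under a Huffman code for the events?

270

Merge the two smallest weights repeatedly:
combine s3(2), s7(9) → 11
combine 11, s2(13) → 24
combine s1(14), s4(15) → 29
combine s6(23), 24 → 47
combine s5(27), 29 → 56
combine 47, 56 → 103
Total encoded bits = sum of merged weights = 11 + 24 + 29 + 47 + 56 + 103 = 270.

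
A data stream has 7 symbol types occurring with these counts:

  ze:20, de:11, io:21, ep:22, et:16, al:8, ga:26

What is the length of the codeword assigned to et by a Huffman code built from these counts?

Huffman merges, smallest pair first:
al(8) + de(11) → 19
et(16) + 19 → 35
ze(20) + io(21) → 41
ep(22) + ga(26) → 48
35 + 41 → 76
48 + 76 → 124
The subtree containing et is merged 3 times, so code length = 3.

3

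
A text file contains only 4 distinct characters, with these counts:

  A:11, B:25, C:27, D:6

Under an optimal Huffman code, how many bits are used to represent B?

2

Build the tree from the bottom:
D(6) + A(11) → 17
17 + B(25) → 42
C(27) + 42 → 69
B sits 2 levels below the root, so its codeword is 2 bits.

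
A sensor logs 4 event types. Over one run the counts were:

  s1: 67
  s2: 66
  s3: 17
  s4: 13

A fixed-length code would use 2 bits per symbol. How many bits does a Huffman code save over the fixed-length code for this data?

37

Fixed-length: 2 bits × 163 symbols = 326 bits.
Huffman merges:
combine s4(13), s3(17) → 30
combine 30, s2(66) → 96
combine s1(67), 96 → 163
Huffman total = 30 + 96 + 163 = 289 bits.
Saving = 326 − 289 = 37 bits.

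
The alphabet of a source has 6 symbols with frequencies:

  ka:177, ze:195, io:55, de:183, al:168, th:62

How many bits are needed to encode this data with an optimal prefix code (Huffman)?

Merge the two smallest weights repeatedly:
io(55) + th(62) → 117
117 + al(168) → 285
ka(177) + de(183) → 360
ze(195) + 285 → 480
360 + 480 → 840
Each symbol's bit-cost is frequency × depth; summing gives 2082 bits (equivalently 117 + 285 + 360 + 480 + 840).

2082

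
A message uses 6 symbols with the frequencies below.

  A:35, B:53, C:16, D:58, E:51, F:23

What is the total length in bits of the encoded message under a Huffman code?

Merge the two smallest weights repeatedly:
merge C(16) and F(23): 39
merge A(35) and 39: 74
merge E(51) and B(53): 104
merge D(58) and 74: 132
merge 104 and 132: 236
Total encoded bits = sum of merged weights = 39 + 74 + 104 + 132 + 236 = 585.

585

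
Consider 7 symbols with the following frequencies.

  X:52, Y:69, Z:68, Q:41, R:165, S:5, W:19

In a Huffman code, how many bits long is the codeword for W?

5

Repeatedly merge the two smallest:
S(5) + W(19) → 24
24 + Q(41) → 65
X(52) + 65 → 117
Z(68) + Y(69) → 137
117 + 137 → 254
R(165) + 254 → 419
W sits 5 levels below the root, so its codeword is 5 bits.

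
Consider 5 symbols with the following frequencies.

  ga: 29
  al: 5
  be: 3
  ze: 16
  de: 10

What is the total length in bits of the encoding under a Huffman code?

123

Greedily combine the two least-frequent nodes:
merge be(3) and al(5): 8
merge 8 and de(10): 18
merge ze(16) and 18: 34
merge ga(29) and 34: 63
The encoded length is the sum of every internal node's weight: 8 + 18 + 34 + 63 = 123 bits.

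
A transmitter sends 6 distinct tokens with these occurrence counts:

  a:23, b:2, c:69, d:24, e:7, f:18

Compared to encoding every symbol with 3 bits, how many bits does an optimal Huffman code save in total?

Fixed-length: 3 bits × 143 symbols = 429 bits.
Huffman merges:
merge b(2) and e(7): 9
merge 9 and f(18): 27
merge a(23) and d(24): 47
merge 27 and 47: 74
merge c(69) and 74: 143
Huffman total = 9 + 27 + 47 + 74 + 143 = 300 bits.
Saving = 429 − 300 = 129 bits.

129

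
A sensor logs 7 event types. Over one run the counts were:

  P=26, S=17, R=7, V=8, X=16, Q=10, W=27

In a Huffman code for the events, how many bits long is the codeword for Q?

3

Repeatedly merge the two smallest:
combine R(7), V(8) → 15
combine Q(10), 15 → 25
combine X(16), S(17) → 33
combine 25, P(26) → 51
combine W(27), 33 → 60
combine 51, 60 → 111
Q sits 3 levels below the root, so its codeword is 3 bits.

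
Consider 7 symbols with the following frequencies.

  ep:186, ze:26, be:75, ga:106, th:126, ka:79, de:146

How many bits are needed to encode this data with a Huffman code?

2001

Greedily combine the two least-frequent nodes:
merge ze(26) and be(75): 101
merge ka(79) and 101: 180
merge ga(106) and th(126): 232
merge de(146) and 180: 326
merge ep(186) and 232: 418
merge 326 and 418: 744
Total encoded bits = sum of merged weights = 101 + 180 + 232 + 326 + 418 + 744 = 2001.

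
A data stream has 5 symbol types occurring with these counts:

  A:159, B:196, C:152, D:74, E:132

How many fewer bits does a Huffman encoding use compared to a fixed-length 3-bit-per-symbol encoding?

507

Fixed-length: 3 bits × 713 symbols = 2139 bits.
Huffman merges:
D(74) + E(132) → 206
C(152) + A(159) → 311
B(196) + 206 → 402
311 + 402 → 713
Huffman total = 206 + 311 + 402 + 713 = 1632 bits.
Saving = 2139 − 1632 = 507 bits.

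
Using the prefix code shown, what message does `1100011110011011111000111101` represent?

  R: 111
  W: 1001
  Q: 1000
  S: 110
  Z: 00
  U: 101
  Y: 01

Read left to right; each codeword is recognised as soon as it completes (prefix code):
  110→S | 00→Z | 111→R | 1001→W | 101→U | 111→R | 1000→Q | 111→R | 101→U
Decoded message: SZRWURQRU

SZRWURQRU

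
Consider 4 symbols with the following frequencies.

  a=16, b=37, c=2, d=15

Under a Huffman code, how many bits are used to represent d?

3

Huffman merges, smallest pair first:
merge c(2) and d(15): 17
merge a(16) and 17: 33
merge 33 and b(37): 70
The subtree containing d is merged 3 times, so code length = 3.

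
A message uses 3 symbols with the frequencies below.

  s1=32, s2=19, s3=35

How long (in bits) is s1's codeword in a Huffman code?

Huffman merges, smallest pair first:
combine s2(19), s1(32) → 51
combine s3(35), 51 → 86
The subtree containing s1 is merged 2 times, so code length = 2.

2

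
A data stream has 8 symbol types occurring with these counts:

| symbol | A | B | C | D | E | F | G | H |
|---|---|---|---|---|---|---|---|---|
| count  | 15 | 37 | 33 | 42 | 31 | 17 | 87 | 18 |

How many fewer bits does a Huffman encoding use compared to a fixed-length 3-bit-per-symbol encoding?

55

Fixed-length: 3 bits × 280 symbols = 840 bits.
Huffman merges:
merge A(15) and F(17): 32
merge H(18) and E(31): 49
merge 32 and C(33): 65
merge B(37) and D(42): 79
merge 49 and 65: 114
merge 79 and G(87): 166
merge 114 and 166: 280
Huffman total = 32 + 49 + 65 + 79 + 114 + 166 + 280 = 785 bits.
Saving = 840 − 785 = 55 bits.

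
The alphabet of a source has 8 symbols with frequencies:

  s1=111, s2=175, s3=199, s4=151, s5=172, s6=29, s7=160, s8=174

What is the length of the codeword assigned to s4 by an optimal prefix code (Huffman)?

3

Huffman merges, smallest pair first:
combine s6(29), s1(111) → 140
combine 140, s4(151) → 291
combine s7(160), s5(172) → 332
combine s8(174), s2(175) → 349
combine s3(199), 291 → 490
combine 332, 349 → 681
combine 490, 681 → 1171
s4's leaf is at depth 3, giving a 3-bit codeword.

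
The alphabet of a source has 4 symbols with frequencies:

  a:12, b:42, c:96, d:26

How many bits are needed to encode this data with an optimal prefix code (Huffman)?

Greedily combine the two least-frequent nodes:
a(12) + d(26) → 38
38 + b(42) → 80
80 + c(96) → 176
The encoded length is the sum of every internal node's weight: 38 + 80 + 176 = 294 bits.

294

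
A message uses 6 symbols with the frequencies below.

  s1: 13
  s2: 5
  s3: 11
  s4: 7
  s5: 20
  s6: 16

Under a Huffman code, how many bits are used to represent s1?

2

Repeatedly merge the two smallest:
merge s2(5) and s4(7): 12
merge s3(11) and 12: 23
merge s1(13) and s6(16): 29
merge s5(20) and 23: 43
merge 29 and 43: 72
s1 sits 2 levels below the root, so its codeword is 2 bits.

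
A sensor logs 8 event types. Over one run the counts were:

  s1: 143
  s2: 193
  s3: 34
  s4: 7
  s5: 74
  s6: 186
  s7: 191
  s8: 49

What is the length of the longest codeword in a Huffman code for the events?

6

Merge the two lowest-weight nodes at each step:
merge s4(7) and s3(34): 41
merge 41 and s8(49): 90
merge s5(74) and 90: 164
merge s1(143) and 164: 307
merge s6(186) and s7(191): 377
merge s2(193) and 307: 500
merge 377 and 500: 877
The rarest symbols sit at the bottom; the longest codeword is 6 bits.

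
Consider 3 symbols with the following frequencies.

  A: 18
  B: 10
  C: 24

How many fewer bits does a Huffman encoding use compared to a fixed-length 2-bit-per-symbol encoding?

Fixed-length: 2 bits × 52 symbols = 104 bits.
Huffman merges:
combine B(10), A(18) → 28
combine C(24), 28 → 52
Huffman total = 28 + 52 = 80 bits.
Saving = 104 − 80 = 24 bits.

24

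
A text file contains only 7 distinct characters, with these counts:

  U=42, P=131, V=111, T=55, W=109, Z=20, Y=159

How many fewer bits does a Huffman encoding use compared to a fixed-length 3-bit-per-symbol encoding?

Fixed-length: 3 bits × 627 symbols = 1881 bits.
Huffman merges:
merge Z(20) and U(42): 62
merge T(55) and 62: 117
merge W(109) and V(111): 220
merge 117 and P(131): 248
merge Y(159) and 220: 379
merge 248 and 379: 627
Huffman total = 62 + 117 + 220 + 248 + 379 + 627 = 1653 bits.
Saving = 1881 − 1653 = 228 bits.

228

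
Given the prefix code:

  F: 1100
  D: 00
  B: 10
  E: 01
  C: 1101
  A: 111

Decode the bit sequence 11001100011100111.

Read left to right; each codeword is recognised as soon as it completes (prefix code):
  1100→F | 1100→F | 01→E | 1100→F | 111→A
Decoded message: FFEFA

FFEFA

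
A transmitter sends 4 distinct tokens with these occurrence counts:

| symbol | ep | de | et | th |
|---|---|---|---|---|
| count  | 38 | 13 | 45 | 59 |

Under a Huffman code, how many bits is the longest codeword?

Merge the two lowest-weight nodes at each step:
de(13) + ep(38) → 51
et(45) + 51 → 96
th(59) + 96 → 155
The first pair merged (de, ep) ends up deepest, at depth 3.

3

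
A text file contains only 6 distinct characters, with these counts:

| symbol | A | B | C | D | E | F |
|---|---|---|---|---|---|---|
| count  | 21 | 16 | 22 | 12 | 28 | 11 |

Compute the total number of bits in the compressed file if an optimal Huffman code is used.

280

Greedily combine the two least-frequent nodes:
combine F(11), D(12) → 23
combine B(16), A(21) → 37
combine C(22), 23 → 45
combine E(28), 37 → 65
combine 45, 65 → 110
The encoded length is the sum of every internal node's weight: 23 + 37 + 45 + 65 + 110 = 280 bits.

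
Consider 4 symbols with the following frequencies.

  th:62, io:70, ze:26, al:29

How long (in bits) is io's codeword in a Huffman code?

Huffman merges, smallest pair first:
combine ze(26), al(29) → 55
combine 55, th(62) → 117
combine io(70), 117 → 187
io sits one level below the root: a 1-bit codeword.

1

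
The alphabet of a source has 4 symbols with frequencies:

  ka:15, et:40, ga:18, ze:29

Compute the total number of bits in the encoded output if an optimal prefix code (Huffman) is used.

Build the Huffman tree bottom-up:
combine ka(15), ga(18) → 33
combine ze(29), 33 → 62
combine et(40), 62 → 102
Total encoded bits = sum of merged weights = 33 + 62 + 102 = 197.

197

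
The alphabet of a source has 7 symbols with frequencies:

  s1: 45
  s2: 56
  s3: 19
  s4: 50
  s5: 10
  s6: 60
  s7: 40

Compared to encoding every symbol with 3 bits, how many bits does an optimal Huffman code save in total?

87

Fixed-length: 3 bits × 280 symbols = 840 bits.
Huffman merges:
s5(10) + s3(19) → 29
29 + s7(40) → 69
s1(45) + s4(50) → 95
s2(56) + s6(60) → 116
69 + 95 → 164
116 + 164 → 280
Huffman total = 29 + 69 + 95 + 116 + 164 + 280 = 753 bits.
Saving = 840 − 753 = 87 bits.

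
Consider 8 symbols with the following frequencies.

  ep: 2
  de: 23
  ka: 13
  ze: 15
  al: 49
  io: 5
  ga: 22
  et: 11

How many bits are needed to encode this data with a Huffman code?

373

Build the Huffman tree bottom-up:
ep(2) + io(5) → 7
7 + et(11) → 18
ka(13) + ze(15) → 28
18 + ga(22) → 40
de(23) + 28 → 51
40 + al(49) → 89
51 + 89 → 140
The encoded length is the sum of every internal node's weight: 7 + 18 + 28 + 40 + 51 + 89 + 140 = 373 bits.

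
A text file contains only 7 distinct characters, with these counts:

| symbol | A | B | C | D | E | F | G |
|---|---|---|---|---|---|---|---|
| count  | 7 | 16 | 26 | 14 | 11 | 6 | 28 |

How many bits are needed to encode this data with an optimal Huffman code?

283

Merge the two smallest weights repeatedly:
merge F(6) and A(7): 13
merge E(11) and 13: 24
merge D(14) and B(16): 30
merge 24 and C(26): 50
merge G(28) and 30: 58
merge 50 and 58: 108
The encoded length is the sum of every internal node's weight: 13 + 24 + 30 + 50 + 58 + 108 = 283 bits.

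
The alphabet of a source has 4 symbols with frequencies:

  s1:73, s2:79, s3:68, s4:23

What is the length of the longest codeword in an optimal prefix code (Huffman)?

Merge the two lowest-weight nodes at each step:
combine s4(23), s3(68) → 91
combine s1(73), s2(79) → 152
combine 91, 152 → 243
The rarest symbols sit at the bottom; the longest codeword is 2 bits.

2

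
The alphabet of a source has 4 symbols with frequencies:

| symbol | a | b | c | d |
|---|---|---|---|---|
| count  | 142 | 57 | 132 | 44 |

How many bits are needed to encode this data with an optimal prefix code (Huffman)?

Greedily combine the two least-frequent nodes:
merge d(44) and b(57): 101
merge 101 and c(132): 233
merge a(142) and 233: 375
Each symbol's bit-cost is frequency × depth; summing gives 709 bits (equivalently 101 + 233 + 375).

709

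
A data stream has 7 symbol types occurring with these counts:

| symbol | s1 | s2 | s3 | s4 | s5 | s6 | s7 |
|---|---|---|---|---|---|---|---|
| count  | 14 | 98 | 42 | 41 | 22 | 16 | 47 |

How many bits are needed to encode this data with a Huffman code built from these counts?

725

Merge the two smallest weights repeatedly:
combine s1(14), s6(16) → 30
combine s5(22), 30 → 52
combine s4(41), s3(42) → 83
combine s7(47), 52 → 99
combine 83, s2(98) → 181
combine 99, 181 → 280
Each symbol's bit-cost is frequency × depth; summing gives 725 bits (equivalently 30 + 52 + 83 + 99 + 181 + 280).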